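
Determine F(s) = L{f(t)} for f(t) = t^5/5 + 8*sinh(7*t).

Apply the Laplace transform termwise.
(8)·[L{sinh(7t)} = 7/(s^2 - 49)]; (1/5)·[L{t^5} = 5!/s^6 = 120/s^6].

F(s) = 56/(s^2 - 49) + 24/s^6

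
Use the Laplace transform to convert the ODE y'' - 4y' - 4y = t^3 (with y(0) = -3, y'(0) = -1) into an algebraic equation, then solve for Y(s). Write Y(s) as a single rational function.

Y(s) = (-3*s^5 + 11*s^4 + 6)/(s^6 - 4*s^5 - 4*s^4)

Take the Laplace transform of both sides.
With L{y''} = s^2 Y - s·y(0) - y'(0) and L{y'} = sY - y(0), with y(0) = -3, y'(0) = -1: the LHS transforms to (s^2 - 4*s - 4)Y - (-3*s + 11).
The right side is L{t^3} = 6/s^4.
So (s^2 - 4*s - 4)Y = 6/s^4 + (-3*s + 11).
Divide through and combine into a single rational function.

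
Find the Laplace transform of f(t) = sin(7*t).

7/(s^2 + 49)

L{sin(7t)} = 7/(s^2 + 49).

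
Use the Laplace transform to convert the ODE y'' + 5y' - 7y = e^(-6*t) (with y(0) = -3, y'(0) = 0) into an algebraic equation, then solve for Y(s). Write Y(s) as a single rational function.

Y(s) = (-3*s^2 - 33*s - 89)/(s^3 + 11*s^2 + 23*s - 42)

Transform both sides with L{·}.
The derivative rules (L{y''} = s^2 Y - s·y(0) - y'(0) and L{y'} = sY - y(0), with y(0) = -3, y'(0) = 0) turn the left side into (s^2 + 5*s - 7)Y - (-3*s - 15).
The right side is L{e^(-6*t)} = 1/(s + 6).
So (s^2 + 5*s - 7)Y = 1/(s + 6) + (-3*s - 15).
Isolate Y and clear denominators.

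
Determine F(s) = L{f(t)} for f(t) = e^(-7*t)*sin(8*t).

F(s) = 8/((s + 7)^2 + 64)

L{sin(8t)} = 8/(s^2 + 64).
By the first shifting theorem, multiplying by e^(-7t) replaces s with s + 7.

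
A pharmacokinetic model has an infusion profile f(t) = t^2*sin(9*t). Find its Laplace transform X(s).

X(s) = 54*(s^2 - 27)/(s^2 + 81)^3

L{sin(9t)} = 9/(s^2 + 81).
Then apply L{t^2·g(t)} = (-1)^2 d^2/ds^2[G(s)] with G(s) = 9/(s^2 + 81):
differentiating 2 times and applying the sign gives 54*(s^2 - 27)/(s^2 + 81)^3.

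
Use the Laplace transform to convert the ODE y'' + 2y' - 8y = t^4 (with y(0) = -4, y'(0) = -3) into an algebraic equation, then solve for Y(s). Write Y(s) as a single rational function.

Y(s) = (-4*s^6 - 11*s^5 + 24)/(s^7 + 2*s^6 - 8*s^5)

Transform both sides with L{·}.
Using L{y''} = s^2 Y - s·y(0) - y'(0) and L{y'} = sY - y(0), with y(0) = -4, y'(0) = -3, the left side becomes (s^2 + 2*s - 8)Y - (-4*s - 11).
The right side is L{t^4} = 24/s^5.
So (s^2 + 2*s - 8)Y = 24/s^5 + (-4*s - 11).
Solve for Y(s) and write it as one ratio of polynomials.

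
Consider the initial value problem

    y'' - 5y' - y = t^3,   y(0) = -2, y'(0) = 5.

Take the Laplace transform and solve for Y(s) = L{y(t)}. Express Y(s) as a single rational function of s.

Laplace-transform each side.
Using L{y''} = s^2 Y - s·y(0) - y'(0) and L{y'} = sY - y(0), with y(0) = -2, y'(0) = 5, the left side becomes (s^2 - 5*s - 1)Y - (-2*s + 15).
The right side is L{t^3} = 6/s^4.
So (s^2 - 5*s - 1)Y = 6/s^4 + (-2*s + 15).
Isolate Y and clear denominators.

Y(s) = (-2*s^5 + 15*s^4 + 6)/(s^6 - 5*s^5 - s^4)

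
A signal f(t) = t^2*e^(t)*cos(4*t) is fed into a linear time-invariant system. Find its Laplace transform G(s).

L{cos(4t)} = s/(s^2 + 16).
Multiplying by e^(t) shifts s → s - 1, so L{e^(t)*cos(4*t)} = (s - 1)/((s - 1)^2 + 16).
Then apply L{t^2·g(t)} = (-1)^2 d^2/ds^2[H(s)] with H(s) = (s - 1)/((s - 1)^2 + 16):
differentiating 2 times and applying the sign gives 2*(s - 1)*(s^2 - 2*s - 47)/(s^2 - 2*s + 17)^3.

G(s) = 2*(s - 1)*(s^2 - 2*s - 47)/(s^2 - 2*s + 17)^3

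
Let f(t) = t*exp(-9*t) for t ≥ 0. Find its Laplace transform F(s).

L{e^(-9t)} = 1/(s + 9).
Then apply L{t·g(t)} = -d/ds[G(s)] with G(s) = 1/(s + 9):
differentiating 1 time and applying the sign gives (s + 9)^(-2).

F(s) = (s + 9)^(-2)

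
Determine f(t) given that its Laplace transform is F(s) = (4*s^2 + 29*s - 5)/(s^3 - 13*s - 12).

Factor the denominator: s^3 - 13*s - 12 = (s - 4)*(s + 1)*(s + 3).
Partial fraction decomposition gives [3/(s + 1)] + [-4/(s + 3)] + [5/(s - 4)].
Invert each term: 3/(s + 1) ↔ 3e^(-t); -4/(s + 3) ↔ -4e^(-3t); 5/(s - 4) ↔ 5e^(4t).

f(t) = 5*exp(4*t) + 3*exp(-t) - 4*exp(-3*t)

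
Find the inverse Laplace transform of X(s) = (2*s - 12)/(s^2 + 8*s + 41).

Complete the square in the denominator: s^2 + 8*s + 41 = (s + 4)^2 + 5^2.
Split the numerator to match: 2*s - 12 = 2·(s + 4) - 4·5.
Invert each term: 2·(s + 4)/((s + 4)^2 + 25) ↔ 2e^(-4t)cos(5t); -4·5/((s + 4)^2 + 25) ↔ -4e^(-4t)sin(5t).

-4*exp(-4*t)*sin(5*t) + 2*exp(-4*t)*cos(5*t)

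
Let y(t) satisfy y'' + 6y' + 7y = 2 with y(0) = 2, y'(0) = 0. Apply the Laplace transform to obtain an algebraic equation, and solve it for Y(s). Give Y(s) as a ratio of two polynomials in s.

Y(s) = (2*s^2 + 12*s + 2)/(s^3 + 6*s^2 + 7*s)

Transform both sides with L{·}.
With L{y''} = s^2 Y - s·y(0) - y'(0) and L{y'} = sY - y(0), with y(0) = 2, y'(0) = 0: the LHS transforms to (s^2 + 6*s + 7)Y - (2*s + 12).
The right side is L{2} = 2/s.
So (s^2 + 6*s + 7)Y = 2/s + (2*s + 12).
Solve for Y(s) and write it as one ratio of polynomials.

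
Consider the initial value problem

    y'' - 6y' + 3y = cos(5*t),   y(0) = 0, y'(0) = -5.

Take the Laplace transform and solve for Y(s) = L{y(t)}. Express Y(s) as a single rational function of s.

Transform both sides with L{·}.
With L{y''} = s^2 Y - s·y(0) - y'(0) and L{y'} = sY - y(0), with y(0) = 0, y'(0) = -5: the LHS transforms to (s^2 - 6*s + 3)Y - (-5).
The right side is L{cos(5*t)} = s/(s^2 + 25).
So (s^2 - 6*s + 3)Y = s/(s^2 + 25) + (-5).
Solve for Y(s) and write it as one ratio of polynomials.

Y(s) = (-5*s^2 + s - 125)/(s^4 - 6*s^3 + 28*s^2 - 150*s + 75)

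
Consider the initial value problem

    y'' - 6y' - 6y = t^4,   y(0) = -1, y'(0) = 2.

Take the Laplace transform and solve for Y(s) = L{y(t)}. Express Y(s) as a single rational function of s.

Y(s) = (-s^6 + 8*s^5 + 24)/(s^7 - 6*s^6 - 6*s^5)

Take the Laplace transform of both sides.
With L{y''} = s^2 Y - s·y(0) - y'(0) and L{y'} = sY - y(0), with y(0) = -1, y'(0) = 2: the LHS transforms to (s^2 - 6*s - 6)Y - (-s + 8).
The right side is L{t^4} = 24/s^5.
So (s^2 - 6*s - 6)Y = 24/s^5 + (-s + 8).
Solve for Y(s) and write it as one ratio of polynomials.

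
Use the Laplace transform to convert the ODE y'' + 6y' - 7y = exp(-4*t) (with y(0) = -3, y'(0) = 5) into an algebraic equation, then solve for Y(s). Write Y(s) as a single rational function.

Y(s) = (-3*s^2 - 25*s - 51)/(s^3 + 10*s^2 + 17*s - 28)

Take the Laplace transform of both sides.
Using L{y''} = s^2 Y - s·y(0) - y'(0) and L{y'} = sY - y(0), with y(0) = -3, y'(0) = 5, the left side becomes (s^2 + 6*s - 7)Y - (-3*s - 13).
The right side is L{exp(-4*t)} = 1/(s + 4).
So (s^2 + 6*s - 7)Y = 1/(s + 4) + (-3*s - 13).
Isolate Y and clear denominators.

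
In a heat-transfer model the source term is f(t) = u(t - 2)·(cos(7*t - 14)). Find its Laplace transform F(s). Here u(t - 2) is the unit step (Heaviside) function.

F(s) = s*exp(-2*s)/(s^2 + 49)

By the second shifting theorem, L{u(t - c)·g(t - c)} = e^(-cs)·G(s) with c = 2 and G(s) = L{g(t)}.
L{cos(7t)} = s/(s^2 + 49).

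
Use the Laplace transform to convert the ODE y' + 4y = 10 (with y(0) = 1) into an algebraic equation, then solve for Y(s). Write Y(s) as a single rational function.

Y(s) = (s + 10)/(s^2 + 4*s)

Transform both sides with L{·}.
With L{y'} = sY - y(0) = sY - 1: the LHS transforms to (s + 4)Y - (1).
The right side is L{10} = 10/s.
So (s + 4)Y = 10/s + (1).
Divide through and combine into a single rational function.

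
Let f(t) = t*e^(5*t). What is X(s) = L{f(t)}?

L{e^(5t)} = 1/(s - 5).
Then apply L{t·g(t)} = -d/ds[G(s)] with G(s) = 1/(s - 5):
differentiating 1 time and applying the sign gives (s - 5)^(-2).

X(s) = (s - 5)^(-2)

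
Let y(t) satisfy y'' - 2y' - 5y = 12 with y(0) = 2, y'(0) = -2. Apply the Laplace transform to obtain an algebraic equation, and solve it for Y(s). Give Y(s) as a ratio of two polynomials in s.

Y(s) = (2*s^2 - 6*s + 12)/(s^3 - 2*s^2 - 5*s)

Take the Laplace transform of both sides.
Using L{y''} = s^2 Y - s·y(0) - y'(0) and L{y'} = sY - y(0), with y(0) = 2, y'(0) = -2, the left side becomes (s^2 - 2*s - 5)Y - (2*s - 6).
The right side is L{12} = 12/s.
So (s^2 - 2*s - 5)Y = 12/s + (2*s - 6).
Solve for Y(s) and write it as one ratio of polynomials.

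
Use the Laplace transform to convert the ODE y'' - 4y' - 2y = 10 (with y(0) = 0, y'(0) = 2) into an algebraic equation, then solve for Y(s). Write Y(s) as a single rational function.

Apply the Laplace transform to the equation.
Using L{y''} = s^2 Y - s·y(0) - y'(0) and L{y'} = sY - y(0), with y(0) = 0, y'(0) = 2, the left side becomes (s^2 - 4*s - 2)Y - (2).
The right side is L{10} = 10/s.
So (s^2 - 4*s - 2)Y = 10/s + (2).
Isolate Y and clear denominators.

Y(s) = (2*s + 10)/(s^3 - 4*s^2 - 2*s)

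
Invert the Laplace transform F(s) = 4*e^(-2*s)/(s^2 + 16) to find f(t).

The factor e^(-2s) signals a time shift by c = 2 (second shifting theorem).
L{sin(4t)} = 4/(s^2 + 16), so L^-1{4/(s^2 + 16)} = sin(4*t).
Hence the inverse is u(t - 2) times that function evaluated at t - 2.

f(t) = Heaviside(t - 2)*(sin(4*t - 8))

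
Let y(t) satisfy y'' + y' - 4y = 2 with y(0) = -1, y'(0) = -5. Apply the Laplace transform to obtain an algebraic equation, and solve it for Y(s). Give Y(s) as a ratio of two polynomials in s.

Y(s) = (-s^2 - 6*s + 2)/(s^3 + s^2 - 4*s)

Laplace-transform each side.
With L{y''} = s^2 Y - s·y(0) - y'(0) and L{y'} = sY - y(0), with y(0) = -1, y'(0) = -5: the LHS transforms to (s^2 + s - 4)Y - (-s - 6).
The right side is L{2} = 2/s.
So (s^2 + s - 4)Y = 2/s + (-s - 6).
Solve for Y(s) and write it as one ratio of polynomials.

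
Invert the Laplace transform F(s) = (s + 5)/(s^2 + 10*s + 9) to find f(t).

Rewrite the denominator: s^2 + 10*s + 9 = (s + 5)^2 - 16.
The form in (s + 5) signals a first-shifting-theorem factor e^(-5t).
Since L{cosh(4t)} = s/(s^2 - 16), the inverse is e^(-5*t)*cosh(4*t).

f(t) = exp(-5*t)*cosh(4*t)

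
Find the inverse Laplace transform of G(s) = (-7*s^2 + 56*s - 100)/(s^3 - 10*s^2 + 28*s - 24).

4*t*exp(2*t) - exp(6*t) - 6*exp(2*t)

Factor the denominator: s^3 - 10*s^2 + 28*s - 24 = (s - 6)*(s - 2)^2.
Partial fraction decomposition gives [-6/(s - 2)] + [4/(s - 2)^2] + [-1/(s - 6)].
Invert each term: -6/(s - 2) ↔ -6e^(2t); 4/(s - 2)^2 ↔ 4t·e^(2t); -1/(s - 6) ↔ -e^(6t).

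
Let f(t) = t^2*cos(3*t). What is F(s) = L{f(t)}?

F(s) = 2*s*(s^2 - 27)/(s^2 + 9)^3

L{cos(3t)} = s/(s^2 + 9).
Then apply L{t^2·g(t)} = (-1)^2 d^2/ds^2[G(s)] with G(s) = s/(s^2 + 9):
differentiating 2 times and applying the sign gives 2*s*(s^2 - 27)/(s^2 + 9)^3.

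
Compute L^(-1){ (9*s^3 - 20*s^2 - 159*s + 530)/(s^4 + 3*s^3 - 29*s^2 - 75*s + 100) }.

Factor the denominator: s^4 + 3*s^3 - 29*s^2 - 75*s + 100 = (s - 5)*(s - 1)*(s + 4)*(s + 5).
Partial fraction decomposition gives [6/(s + 4)] + [5/(s + 5)] + [-3/(s - 1)] + [1/(s - 5)].
Invert each term: 6/(s + 4) ↔ 6e^(-4t); 5/(s + 5) ↔ 5e^(-5t); -3/(s - 1) ↔ -3e^(t); 1/(s - 5) ↔ e^(5t).

exp(5*t) - 3*exp(t) + 6*exp(-4*t) + 5*exp(-5*t)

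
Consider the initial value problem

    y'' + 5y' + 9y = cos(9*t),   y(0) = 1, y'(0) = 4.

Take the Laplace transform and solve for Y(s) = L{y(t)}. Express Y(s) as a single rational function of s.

Transform both sides with L{·}.
With L{y''} = s^2 Y - s·y(0) - y'(0) and L{y'} = sY - y(0), with y(0) = 1, y'(0) = 4: the LHS transforms to (s^2 + 5*s + 9)Y - (s + 9).
The right side is L{cos(9*t)} = s/(s^2 + 81).
So (s^2 + 5*s + 9)Y = s/(s^2 + 81) + (s + 9).
Divide through and combine into a single rational function.

Y(s) = (s^3 + 9*s^2 + 82*s + 729)/(s^4 + 5*s^3 + 90*s^2 + 405*s + 729)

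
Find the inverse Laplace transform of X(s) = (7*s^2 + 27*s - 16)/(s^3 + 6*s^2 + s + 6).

-3*sin(t) + 5*cos(t) + 2*exp(-6*t)

Factor the denominator: s^3 + 6*s^2 + s + 6 = (s + 6)*(s^2 + 1).
Partial fraction decomposition gives [2/(s + 6)] + [5*s/(s^2 + 1)] + [-3/(s^2 + 1)].
Invert each term: 2/(s + 6) ↔ 2e^(-6t); 5·s/(s^2 + 1) ↔ 5cos(t); -3·1/(s^2 + 1) ↔ -3sin(t).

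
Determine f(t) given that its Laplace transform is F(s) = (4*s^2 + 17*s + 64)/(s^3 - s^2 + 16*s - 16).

f(t) = 5*exp(t) + 4*sin(4*t) - cos(4*t)

Factor the denominator: s^3 - s^2 + 16*s - 16 = (s - 1)*(s^2 + 16).
Partial fraction decomposition gives [5/(s - 1)] + [-s/(s^2 + 16)] + [16/(s^2 + 16)].
Invert each term: 5/(s - 1) ↔ 5e^(t); -1·s/(s^2 + 16) ↔ -cos(4t); 4·4/(s^2 + 16) ↔ 4sin(4t).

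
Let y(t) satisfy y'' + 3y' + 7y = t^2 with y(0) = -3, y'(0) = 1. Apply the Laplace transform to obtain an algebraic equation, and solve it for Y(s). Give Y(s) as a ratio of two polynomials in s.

Y(s) = (-3*s^4 - 8*s^3 + 2)/(s^5 + 3*s^4 + 7*s^3)

Take the Laplace transform of both sides.
Using L{y''} = s^2 Y - s·y(0) - y'(0) and L{y'} = sY - y(0), with y(0) = -3, y'(0) = 1, the left side becomes (s^2 + 3*s + 7)Y - (-3*s - 8).
The right side is L{t^2} = 2/s^3.
So (s^2 + 3*s + 7)Y = 2/s^3 + (-3*s - 8).
Isolate Y and clear denominators.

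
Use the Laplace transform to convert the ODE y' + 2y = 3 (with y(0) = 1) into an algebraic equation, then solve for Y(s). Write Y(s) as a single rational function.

Take the Laplace transform of both sides.
With L{y'} = sY - y(0) = sY - 1: the LHS transforms to (s + 2)Y - (1).
The right side is L{3} = 3/s.
So (s + 2)Y = 3/s + (1).
Solve for Y(s) and write it as one ratio of polynomials.

Y(s) = (s + 3)/(s^2 + 2*s)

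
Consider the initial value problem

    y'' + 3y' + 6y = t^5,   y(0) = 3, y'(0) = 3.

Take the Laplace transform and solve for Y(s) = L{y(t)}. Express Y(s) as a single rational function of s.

Transform both sides with L{·}.
With L{y''} = s^2 Y - s·y(0) - y'(0) and L{y'} = sY - y(0), with y(0) = 3, y'(0) = 3: the LHS transforms to (s^2 + 3*s + 6)Y - (3*s + 12).
The right side is L{t^5} = 120/s^6.
So (s^2 + 3*s + 6)Y = 120/s^6 + (3*s + 12).
Isolate Y and clear denominators.

Y(s) = (3*s^7 + 12*s^6 + 120)/(s^8 + 3*s^7 + 6*s^6)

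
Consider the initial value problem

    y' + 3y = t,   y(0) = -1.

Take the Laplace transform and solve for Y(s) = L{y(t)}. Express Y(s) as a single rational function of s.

Apply the Laplace transform to the equation.
Using L{y'} = sY - y(0) = sY - (-1), the left side becomes (s + 3)Y - (-1).
The right side is L{t} = s^(-2).
So (s + 3)Y = s^(-2) + (-1).
Divide through and combine into a single rational function.

Y(s) = (-s^2 + 1)/(s^3 + 3*s^2)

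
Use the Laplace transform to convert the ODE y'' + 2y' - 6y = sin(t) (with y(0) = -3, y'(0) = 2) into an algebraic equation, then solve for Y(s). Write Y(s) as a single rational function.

Y(s) = (-3*s^3 - 4*s^2 - 3*s - 3)/(s^4 + 2*s^3 - 5*s^2 + 2*s - 6)

Apply the Laplace transform to the equation.
Using L{y''} = s^2 Y - s·y(0) - y'(0) and L{y'} = sY - y(0), with y(0) = -3, y'(0) = 2, the left side becomes (s^2 + 2*s - 6)Y - (-3*s - 4).
The right side is L{sin(t)} = 1/(s^2 + 1).
So (s^2 + 2*s - 6)Y = 1/(s^2 + 1) + (-3*s - 4).
Isolate Y and clear denominators.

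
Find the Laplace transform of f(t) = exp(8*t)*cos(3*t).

(s - 8)/((s - 8)^2 + 9)

L{cos(3t)} = s/(s^2 + 9).
By the first shifting theorem, multiplying by e^(8t) replaces s with s - 8.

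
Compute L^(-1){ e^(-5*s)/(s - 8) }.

The factor e^(-5s) signals a time shift by c = 5 (second shifting theorem).
L{e^(8t)} = 1/(s - 8), so L^-1{1/(s - 8)} = e^(8*t).
Hence the inverse is u(t - 5) times that function evaluated at t - 5.

Heaviside(t - 5)*(exp(8*t - 40))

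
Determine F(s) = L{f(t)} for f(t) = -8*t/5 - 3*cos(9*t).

Apply the Laplace transform termwise.
(-3)·[L{cos(9t)} = s/(s^2 + 81)]; (-8/5)·[L{t} = 1!/s^2 = 1/s^2].

F(s) = -3*s/(s^2 + 81) - 8/(5*s^2)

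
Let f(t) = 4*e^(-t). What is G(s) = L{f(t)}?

L{4} = 4/s.
By the first shifting theorem, multiplying by e^(-t) replaces s with s + 1.

G(s) = 4/(s + 1)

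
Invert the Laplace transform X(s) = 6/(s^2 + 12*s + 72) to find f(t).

f(t) = exp(-6*t)*sin(6*t)

Rewrite the denominator: s^2 + 12*s + 72 = (s + 6)^2 + 36.
The form in (s + 6) signals a first-shifting-theorem factor e^(-6t).
Since L{sin(6t)} = 6/(s^2 + 36), the inverse is exp(-6*t)*sin(6*t).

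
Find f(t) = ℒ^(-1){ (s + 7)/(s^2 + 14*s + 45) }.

f(t) = exp(-7*t)*cosh(2*t)

Rewrite the denominator: s^2 + 14*s + 45 = (s + 7)^2 - 4.
The form in (s + 7) signals a first-shifting-theorem factor e^(-7t).
Since L{cosh(2t)} = s/(s^2 - 4), the inverse is exp(-7*t)*cosh(2*t).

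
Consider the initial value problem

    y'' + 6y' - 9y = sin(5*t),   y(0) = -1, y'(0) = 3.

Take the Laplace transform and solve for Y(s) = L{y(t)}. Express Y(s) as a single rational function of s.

Laplace-transform each side.
Using L{y''} = s^2 Y - s·y(0) - y'(0) and L{y'} = sY - y(0), with y(0) = -1, y'(0) = 3, the left side becomes (s^2 + 6*s - 9)Y - (-s - 3).
The right side is L{sin(5*t)} = 5/(s^2 + 25).
So (s^2 + 6*s - 9)Y = 5/(s^2 + 25) + (-s - 3).
Solve for Y(s) and write it as one ratio of polynomials.

Y(s) = (-s^3 - 3*s^2 - 25*s - 70)/(s^4 + 6*s^3 + 16*s^2 + 150*s - 225)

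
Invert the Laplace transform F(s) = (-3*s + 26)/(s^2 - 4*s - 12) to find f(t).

f(t) = exp(6*t) - 4*exp(-2*t)

Factor the denominator: s^2 - 4*s - 12 = (s - 6)*(s + 2).
Partial fraction decomposition gives [-4/(s + 2)] + [1/(s - 6)].
Invert each term: -4/(s + 2) ↔ -4e^(-2t); 1/(s - 6) ↔ e^(6t).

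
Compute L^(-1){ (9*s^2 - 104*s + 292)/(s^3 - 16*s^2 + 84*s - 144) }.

Factor the denominator: s^3 - 16*s^2 + 84*s - 144 = (s - 6)^2*(s - 4).
Partial fraction decomposition gives [4/(s - 6)] + [-4/(s - 6)^2] + [5/(s - 4)].
Invert each term: 4/(s - 6) ↔ 4e^(6t); -4/(s - 6)^2 ↔ -4t·e^(6t); 5/(s - 4) ↔ 5e^(4t).

-4*t*exp(6*t) + 4*exp(6*t) + 5*exp(4*t)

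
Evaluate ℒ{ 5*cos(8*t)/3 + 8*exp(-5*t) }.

5*s/(3*(s^2 + 64)) + 8/(s + 5)

By linearity of the Laplace transform, transform each term separately.
(5/3)·[L{cos(8t)} = s/(s^2 + 64)]; (8)·[L{e^(-5t)} = 1/(s + 5)].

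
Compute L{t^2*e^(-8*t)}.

L{t^2} = 2!/s^3 = 2/s^3.
By the first shifting theorem, multiplying by e^(-8t) replaces s with s + 8.

2/(s + 8)^3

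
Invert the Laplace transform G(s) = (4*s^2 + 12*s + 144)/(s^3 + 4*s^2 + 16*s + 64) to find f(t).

f(t) = 4*sin(4*t) - cos(4*t) + 5*exp(-4*t)

Factor the denominator: s^3 + 4*s^2 + 16*s + 64 = (s + 4)*(s^2 + 16).
Partial fraction decomposition gives [5/(s + 4)] + [-s/(s^2 + 16)] + [16/(s^2 + 16)].
Invert each term: 5/(s + 4) ↔ 5e^(-4t); -1·s/(s^2 + 16) ↔ -cos(4t); 4·4/(s^2 + 16) ↔ 4sin(4t).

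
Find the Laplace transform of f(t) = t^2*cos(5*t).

2*s*(s^2 - 75)/(s^2 + 25)^3

L{cos(5t)} = s/(s^2 + 25).
Then apply L{t^2·g(t)} = (-1)^2 d^2/ds^2[G(s)] with G(s) = s/(s^2 + 25):
differentiating 2 times and applying the sign gives 2*s*(s^2 - 75)/(s^2 + 25)^3.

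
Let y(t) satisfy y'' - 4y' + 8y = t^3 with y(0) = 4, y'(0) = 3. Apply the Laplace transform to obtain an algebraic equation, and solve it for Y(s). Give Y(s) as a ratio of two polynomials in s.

Y(s) = (4*s^5 - 13*s^4 + 6)/(s^6 - 4*s^5 + 8*s^4)

Laplace-transform each side.
With L{y''} = s^2 Y - s·y(0) - y'(0) and L{y'} = sY - y(0), with y(0) = 4, y'(0) = 3: the LHS transforms to (s^2 - 4*s + 8)Y - (4*s - 13).
The right side is L{t^3} = 6/s^4.
So (s^2 - 4*s + 8)Y = 6/s^4 + (4*s - 13).
Isolate Y and clear denominators.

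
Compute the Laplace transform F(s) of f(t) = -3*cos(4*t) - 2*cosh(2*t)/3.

By linearity of the Laplace transform, transform each term separately.
(-2/3)·[L{cosh(2t)} = s/(s^2 - 4)]; (-3)·[L{cos(4t)} = s/(s^2 + 16)].

F(s) = -3*s/(s^2 + 16) - 2*s/(3*(s^2 - 4))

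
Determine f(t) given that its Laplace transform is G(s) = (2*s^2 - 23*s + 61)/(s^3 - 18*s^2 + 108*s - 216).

Factor the denominator: s^3 - 18*s^2 + 108*s - 216 = (s - 6)^3.
Partial fraction decomposition gives [2/(s - 6)] + [(s - 6)^(-2)] + [-5/(s - 6)^3].
Invert each term: 2/(s - 6) ↔ 2e^(6t); 1/(s - 6)^2 ↔ t·e^(6t); -5/(s - 6)^3 ↔ (-5/2)t^2·e^(6t).

f(t) = -5*t^2*exp(6*t)/2 + t*exp(6*t) + 2*exp(6*t)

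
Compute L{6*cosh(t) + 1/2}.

By linearity of the Laplace transform, transform each term separately.
L{1/2} = (1/2)/s; (6)·[L{cosh(t)} = s/(s^2 - 1)].

6*s/(s^2 - 1) + 1/(2*s)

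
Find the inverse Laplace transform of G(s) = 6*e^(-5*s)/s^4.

Heaviside(t - 5)*((t - 5)^3)

The factor e^(-5s) signals a time shift by c = 5 (second shifting theorem).
L{t^3} = 3!/s^4 = 6/s^4, so L^-1{6/s^4} = t^3.
Hence the inverse is u(t - 5) times that function evaluated at t - 5.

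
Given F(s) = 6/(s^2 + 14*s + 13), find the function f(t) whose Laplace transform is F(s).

f(t) = exp(-7*t)*sinh(6*t)

Rewrite the denominator: s^2 + 14*s + 13 = (s + 7)^2 - 36.
The form in (s + 7) signals a first-shifting-theorem factor e^(-7t).
Since L{sinh(6t)} = 6/(s^2 - 36), the inverse is e^(-7*t)*sinh(6*t).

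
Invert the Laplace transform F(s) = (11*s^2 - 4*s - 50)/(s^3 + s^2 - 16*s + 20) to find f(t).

f(t) = -2*t*exp(2*t) + 6*exp(2*t) + 5*exp(-5*t)

Factor the denominator: s^3 + s^2 - 16*s + 20 = (s - 2)^2*(s + 5).
Partial fraction decomposition gives [6/(s - 2)] + [-2/(s - 2)^2] + [5/(s + 5)].
Invert each term: 6/(s - 2) ↔ 6e^(2t); -2/(s - 2)^2 ↔ -2t·e^(2t); 5/(s + 5) ↔ 5e^(-5t).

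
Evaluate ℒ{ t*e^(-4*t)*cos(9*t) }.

(s - 5)*(s + 13)/(s^2 + 8*s + 97)^2

L{cos(9t)} = s/(s^2 + 81).
Multiplying by e^(-4t) shifts s → s + 4, so L{e^(-4*t)*cos(9*t)} = (s + 4)/((s + 4)^2 + 81).
Then apply L{t·g(t)} = -d/ds[G(s)] with G(s) = (s + 4)/((s + 4)^2 + 81):
differentiating 1 time and applying the sign gives (s - 5)*(s + 13)/(s^2 + 8*s + 97)^2.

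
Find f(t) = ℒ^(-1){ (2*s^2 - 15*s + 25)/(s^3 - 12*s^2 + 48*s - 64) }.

f(t) = -3*t^2*exp(4*t)/2 + t*exp(4*t) + 2*exp(4*t)

Factor the denominator: s^3 - 12*s^2 + 48*s - 64 = (s - 4)^3.
Partial fraction decomposition gives [2/(s - 4)] + [(s - 4)^(-2)] + [-3/(s - 4)^3].
Invert each term: 2/(s - 4) ↔ 2e^(4t); 1/(s - 4)^2 ↔ t·e^(4t); -3/(s - 4)^3 ↔ (-3/2)t^2·e^(4t).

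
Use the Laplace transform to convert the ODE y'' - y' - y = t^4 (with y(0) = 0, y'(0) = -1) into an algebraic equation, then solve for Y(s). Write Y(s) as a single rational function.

Laplace-transform each side.
The derivative rules (L{y''} = s^2 Y - s·y(0) - y'(0) and L{y'} = sY - y(0), with y(0) = 0, y'(0) = -1) turn the left side into (s^2 - s - 1)Y - (-1).
The right side is L{t^4} = 24/s^5.
So (s^2 - s - 1)Y = 24/s^5 + (-1).
Isolate Y and clear denominators.

Y(s) = (-s^5 + 24)/(s^7 - s^6 - s^5)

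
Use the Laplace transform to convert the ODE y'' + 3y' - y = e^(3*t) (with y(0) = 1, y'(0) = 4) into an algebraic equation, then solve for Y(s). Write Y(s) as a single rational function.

Y(s) = (s^2 + 4*s - 20)/(s^3 - 10*s + 3)

Take the Laplace transform of both sides.
With L{y''} = s^2 Y - s·y(0) - y'(0) and L{y'} = sY - y(0), with y(0) = 1, y'(0) = 4: the LHS transforms to (s^2 + 3*s - 1)Y - (s + 7).
The right side is L{e^(3*t)} = 1/(s - 3).
So (s^2 + 3*s - 1)Y = 1/(s - 3) + (s + 7).
Divide through and combine into a single rational function.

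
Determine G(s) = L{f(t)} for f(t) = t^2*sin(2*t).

L{sin(2t)} = 2/(s^2 + 4).
Then apply L{t^2·g(t)} = (-1)^2 d^2/ds^2[H(s)] with H(s) = 2/(s^2 + 4):
differentiating 2 times and applying the sign gives 4*(3*s^2 - 4)/(s^2 + 4)^3.

G(s) = 4*(3*s^2 - 4)/(s^2 + 4)^3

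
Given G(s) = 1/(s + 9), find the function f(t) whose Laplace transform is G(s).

f(t) = exp(-9*t)

Since L{e^(-9t)} = 1/(s + 9), the inverse is exp(-9*t).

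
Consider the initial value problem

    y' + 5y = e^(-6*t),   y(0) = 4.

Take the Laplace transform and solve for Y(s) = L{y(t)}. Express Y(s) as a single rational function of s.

Y(s) = (4*s + 25)/(s^2 + 11*s + 30)

Take the Laplace transform of both sides.
Using L{y'} = sY - y(0) = sY - 4, the left side becomes (s + 5)Y - (4).
The right side is L{e^(-6*t)} = 1/(s + 6).
So (s + 5)Y = 1/(s + 6) + (4).
Isolate Y and clear denominators.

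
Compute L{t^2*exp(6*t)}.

2/(s - 6)^3

L{e^(6t)} = 1/(s - 6).
Then apply L{t^2·g(t)} = (-1)^2 d^2/ds^2[H(s)] with H(s) = 1/(s - 6):
differentiating 2 times and applying the sign gives 2/(s - 6)^3.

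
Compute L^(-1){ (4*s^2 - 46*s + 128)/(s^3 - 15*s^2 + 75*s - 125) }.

Factor the denominator: s^3 - 15*s^2 + 75*s - 125 = (s - 5)^3.
Partial fraction decomposition gives [4/(s - 5)] + [-6/(s - 5)^2] + [-2/(s - 5)^3].
Invert each term: 4/(s - 5) ↔ 4e^(5t); -6/(s - 5)^2 ↔ -6t·e^(5t); -2/(s - 5)^3 ↔ (-1)t^2·e^(5t).

-t^2*exp(5*t) - 6*t*exp(5*t) + 4*exp(5*t)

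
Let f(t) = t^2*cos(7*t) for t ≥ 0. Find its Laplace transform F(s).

F(s) = 2*s*(s^2 - 147)/(s^2 + 49)^3

L{cos(7t)} = s/(s^2 + 49).
Then apply L{t^2·g(t)} = (-1)^2 d^2/ds^2[G(s)] with G(s) = s/(s^2 + 49):
differentiating 2 times and applying the sign gives 2*s*(s^2 - 147)/(s^2 + 49)^3.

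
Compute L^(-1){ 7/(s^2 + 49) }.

sin(7*t)

Since L{sin(7t)} = 7/(s^2 + 49), the inverse is sin(7*t).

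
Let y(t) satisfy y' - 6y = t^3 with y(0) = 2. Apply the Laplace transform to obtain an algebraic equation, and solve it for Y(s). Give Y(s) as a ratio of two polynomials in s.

Take the Laplace transform of both sides.
With L{y'} = sY - y(0) = sY - 2: the LHS transforms to (s - 6)Y - (2).
The right side is L{t^3} = 6/s^4.
So (s - 6)Y = 6/s^4 + (2).
Solve for Y(s) and write it as one ratio of polynomials.

Y(s) = (2*s^4 + 6)/(s^5 - 6*s^4)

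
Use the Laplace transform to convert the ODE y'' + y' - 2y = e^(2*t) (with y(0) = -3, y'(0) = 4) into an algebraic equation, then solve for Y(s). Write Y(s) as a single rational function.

Take the Laplace transform of both sides.
The derivative rules (L{y''} = s^2 Y - s·y(0) - y'(0) and L{y'} = sY - y(0), with y(0) = -3, y'(0) = 4) turn the left side into (s^2 + s - 2)Y - (-3*s + 1).
The right side is L{e^(2*t)} = 1/(s - 2).
So (s^2 + s - 2)Y = 1/(s - 2) + (-3*s + 1).
Isolate Y and clear denominators.

Y(s) = (-3*s^2 + 7*s - 1)/(s^3 - s^2 - 4*s + 4)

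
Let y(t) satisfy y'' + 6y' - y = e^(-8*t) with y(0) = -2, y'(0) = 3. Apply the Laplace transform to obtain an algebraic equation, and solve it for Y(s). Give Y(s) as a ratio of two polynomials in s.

Take the Laplace transform of both sides.
With L{y''} = s^2 Y - s·y(0) - y'(0) and L{y'} = sY - y(0), with y(0) = -2, y'(0) = 3: the LHS transforms to (s^2 + 6*s - 1)Y - (-2*s - 9).
The right side is L{e^(-8*t)} = 1/(s + 8).
So (s^2 + 6*s - 1)Y = 1/(s + 8) + (-2*s - 9).
Solve for Y(s) and write it as one ratio of polynomials.

Y(s) = (-2*s^2 - 25*s - 71)/(s^3 + 14*s^2 + 47*s - 8)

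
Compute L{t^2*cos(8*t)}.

L{cos(8t)} = s/(s^2 + 64).
Then apply L{t^2·g(t)} = (-1)^2 d^2/ds^2[G(s)] with G(s) = s/(s^2 + 64):
differentiating 2 times and applying the sign gives 2*s*(s^2 - 192)/(s^2 + 64)^3.

2*s*(s^2 - 192)/(s^2 + 64)^3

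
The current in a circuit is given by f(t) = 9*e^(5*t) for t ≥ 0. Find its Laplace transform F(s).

F(s) = 9/(s - 5)

L{9} = 9/s.
By the first shifting theorem, multiplying by e^(5t) replaces s with s - 5.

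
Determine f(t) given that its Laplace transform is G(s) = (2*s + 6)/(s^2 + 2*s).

Factor the denominator: s^2 + 2*s = s*(s + 2).
Partial fraction decomposition gives [3/s] + [-1/(s + 2)].
Invert each term: 3/(s - 0) ↔ 3e^(0t); -1/(s + 2) ↔ -e^(-2t).

f(t) = 3 - exp(-2*t)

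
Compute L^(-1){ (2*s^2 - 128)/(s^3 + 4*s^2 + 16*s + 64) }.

-5*sin(4*t) + 5*cos(4*t) - 3*exp(-4*t)

Factor the denominator: s^3 + 4*s^2 + 16*s + 64 = (s + 4)*(s^2 + 16).
Partial fraction decomposition gives [-3/(s + 4)] + [5*s/(s^2 + 16)] + [-20/(s^2 + 16)].
Invert each term: -3/(s + 4) ↔ -3e^(-4t); 5·s/(s^2 + 16) ↔ 5cos(4t); -5·4/(s^2 + 16) ↔ -5sin(4t).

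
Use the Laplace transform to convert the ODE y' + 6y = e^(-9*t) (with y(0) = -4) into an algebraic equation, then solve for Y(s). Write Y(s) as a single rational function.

Take the Laplace transform of both sides.
With L{y'} = sY - y(0) = sY - (-4): the LHS transforms to (s + 6)Y - (-4).
The right side is L{e^(-9*t)} = 1/(s + 9).
So (s + 6)Y = 1/(s + 9) + (-4).
Isolate Y and clear denominators.

Y(s) = (-4*s - 35)/(s^2 + 15*s + 54)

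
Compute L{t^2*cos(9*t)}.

L{cos(9t)} = s/(s^2 + 81).
Then apply L{t^2·g(t)} = (-1)^2 d^2/ds^2[G(s)] with G(s) = s/(s^2 + 81):
differentiating 2 times and applying the sign gives 2*s*(s^2 - 243)/(s^2 + 81)^3.

2*s*(s^2 - 243)/(s^2 + 81)^3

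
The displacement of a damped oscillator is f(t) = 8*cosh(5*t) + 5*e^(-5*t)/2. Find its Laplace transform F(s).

F(s) = 8*s/(s^2 - 25) + 5/(2*(s + 5))

Apply the Laplace transform termwise.
(8)·[L{cosh(5t)} = s/(s^2 - 25)]; (5/2)·[L{e^(-5t)} = 1/(s + 5)].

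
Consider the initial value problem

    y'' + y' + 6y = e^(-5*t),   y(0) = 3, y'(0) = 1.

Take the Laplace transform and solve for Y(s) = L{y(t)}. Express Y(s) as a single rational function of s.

Take the Laplace transform of both sides.
Using L{y''} = s^2 Y - s·y(0) - y'(0) and L{y'} = sY - y(0), with y(0) = 3, y'(0) = 1, the left side becomes (s^2 + s + 6)Y - (3*s + 4).
The right side is L{e^(-5*t)} = 1/(s + 5).
So (s^2 + s + 6)Y = 1/(s + 5) + (3*s + 4).
Solve for Y(s) and write it as one ratio of polynomials.

Y(s) = (3*s^2 + 19*s + 21)/(s^3 + 6*s^2 + 11*s + 30)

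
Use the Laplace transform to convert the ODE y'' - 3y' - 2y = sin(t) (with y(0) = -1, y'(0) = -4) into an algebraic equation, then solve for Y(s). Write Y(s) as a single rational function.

Y(s) = (-s^3 - s^2 - s)/(s^4 - 3*s^3 - s^2 - 3*s - 2)

Apply the Laplace transform to the equation.
With L{y''} = s^2 Y - s·y(0) - y'(0) and L{y'} = sY - y(0), with y(0) = -1, y'(0) = -4: the LHS transforms to (s^2 - 3*s - 2)Y - (-s - 1).
The right side is L{sin(t)} = 1/(s^2 + 1).
So (s^2 - 3*s - 2)Y = 1/(s^2 + 1) + (-s - 1).
Divide through and combine into a single rational function.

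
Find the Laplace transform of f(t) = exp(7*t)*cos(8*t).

(s - 7)/((s - 7)^2 + 64)

L{cos(8t)} = s/(s^2 + 64).
By the first shifting theorem, multiplying by e^(7t) replaces s with s - 7.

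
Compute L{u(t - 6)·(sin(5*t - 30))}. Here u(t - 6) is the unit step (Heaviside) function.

5*exp(-6*s)/(s^2 + 25)

By the second shifting theorem, L{u(t - c)·g(t - c)} = e^(-cs)·G(s) with c = 6 and G(s) = L{g(t)}.
L{sin(5t)} = 5/(s^2 + 25).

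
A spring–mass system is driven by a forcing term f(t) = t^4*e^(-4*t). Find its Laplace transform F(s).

L{t^4} = 4!/s^5 = 24/s^5.
By the first shifting theorem, multiplying by e^(-4t) replaces s with s + 4.

F(s) = 24/(s + 4)^5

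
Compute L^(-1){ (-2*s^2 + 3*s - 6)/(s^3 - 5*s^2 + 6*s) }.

-5*exp(3*t) + 4*exp(2*t) - 1

Factor the denominator: s^3 - 5*s^2 + 6*s = s*(s - 3)*(s - 2).
Partial fraction decomposition gives [-5/(s - 3)] + [-1/s] + [4/(s - 2)].
Invert each term: -5/(s - 3) ↔ -5e^(3t); -1/(s - 0) ↔ -e^(0t); 4/(s - 2) ↔ 4e^(2t).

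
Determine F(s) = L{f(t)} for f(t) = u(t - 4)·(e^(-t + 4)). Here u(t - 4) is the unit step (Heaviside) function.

F(s) = exp(-4*s)/(s + 1)

By the second shifting theorem, L{u(t - c)·g(t - c)} = e^(-cs)·G(s) with c = 4 and G(s) = L{g(t)}.
L{e^(-t)} = 1/(s + 1).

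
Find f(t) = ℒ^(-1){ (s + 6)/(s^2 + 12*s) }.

Rewrite the denominator: s^2 + 12*s = (s + 6)^2 - 36.
The form in (s + 6) signals a first-shifting-theorem factor e^(-6t).
Since L{cosh(6t)} = s/(s^2 - 36), the inverse is exp(-6*t)*cosh(6*t).

f(t) = exp(-6*t)*cosh(6*t)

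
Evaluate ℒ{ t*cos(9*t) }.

L{cos(9t)} = s/(s^2 + 81).
Then apply L{t·g(t)} = -d/ds[G(s)] with G(s) = s/(s^2 + 81):
differentiating 1 time and applying the sign gives (s - 9)*(s + 9)/(s^2 + 81)^2.

(s - 9)*(s + 9)/(s^2 + 81)^2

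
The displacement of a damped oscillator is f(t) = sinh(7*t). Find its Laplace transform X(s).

L{sinh(7t)} = 7/(s^2 - 49).

X(s) = 7/(s^2 - 49)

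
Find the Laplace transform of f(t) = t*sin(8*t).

16*s/(s^2 + 64)^2

L{sin(8t)} = 8/(s^2 + 64).
Then apply L{t·g(t)} = -d/ds[H(s)] with H(s) = 8/(s^2 + 64):
differentiating 1 time and applying the sign gives 16*s/(s^2 + 64)^2.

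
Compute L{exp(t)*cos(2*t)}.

(s - 1)/((s - 1)^2 + 4)

L{cos(2t)} = s/(s^2 + 4).
By the first shifting theorem, multiplying by e^(t) replaces s with s - 1.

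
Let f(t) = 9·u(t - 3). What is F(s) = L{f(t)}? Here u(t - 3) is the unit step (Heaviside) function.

By the second shifting theorem, L{u(t - c)·g(t - c)} = e^(-cs)·G(s) with c = 3 and G(s) = L{g(t)}.
L{9} = 9/s.

F(s) = 9*exp(-3*s)/s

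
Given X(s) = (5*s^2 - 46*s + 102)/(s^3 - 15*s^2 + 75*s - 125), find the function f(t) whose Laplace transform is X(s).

Factor the denominator: s^3 - 15*s^2 + 75*s - 125 = (s - 5)^3.
Partial fraction decomposition gives [5/(s - 5)] + [4/(s - 5)^2] + [-3/(s - 5)^3].
Invert each term: 5/(s - 5) ↔ 5e^(5t); 4/(s - 5)^2 ↔ 4t·e^(5t); -3/(s - 5)^3 ↔ (-3/2)t^2·e^(5t).

f(t) = -3*t^2*exp(5*t)/2 + 4*t*exp(5*t) + 5*exp(5*t)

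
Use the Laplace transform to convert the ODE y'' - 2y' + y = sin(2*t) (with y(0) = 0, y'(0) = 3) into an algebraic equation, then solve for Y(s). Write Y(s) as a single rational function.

Transform both sides with L{·}.
Using L{y''} = s^2 Y - s·y(0) - y'(0) and L{y'} = sY - y(0), with y(0) = 0, y'(0) = 3, the left side becomes (s^2 - 2*s + 1)Y - (3).
The right side is L{sin(2*t)} = 2/(s^2 + 4).
So (s^2 - 2*s + 1)Y = 2/(s^2 + 4) + (3).
Divide through and combine into a single rational function.

Y(s) = (3*s^2 + 14)/(s^4 - 2*s^3 + 5*s^2 - 8*s + 4)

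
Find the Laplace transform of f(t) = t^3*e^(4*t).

L{t^3} = 3!/s^4 = 6/s^4.
By the first shifting theorem, multiplying by e^(4t) replaces s with s - 4.

6/(s - 4)^4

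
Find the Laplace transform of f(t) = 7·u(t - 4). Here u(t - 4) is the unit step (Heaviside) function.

By the second shifting theorem, L{u(t - c)·g(t - c)} = e^(-cs)·G(s) with c = 4 and G(s) = L{g(t)}.
L{7} = 7/s.

7*exp(-4*s)/s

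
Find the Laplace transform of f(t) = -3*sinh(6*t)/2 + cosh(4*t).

The transform is linear, so treat each term independently.
L{cosh(4t)} = s/(s^2 - 16); (-3/2)·[L{sinh(6t)} = 6/(s^2 - 36)].

s/(s^2 - 16) - 9/(s^2 - 36)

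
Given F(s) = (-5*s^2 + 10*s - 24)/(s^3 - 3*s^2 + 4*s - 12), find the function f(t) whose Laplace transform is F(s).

f(t) = -3*exp(3*t) + 2*sin(2*t) - 2*cos(2*t)

Factor the denominator: s^3 - 3*s^2 + 4*s - 12 = (s - 3)*(s^2 + 4).
Partial fraction decomposition gives [-3/(s - 3)] + [-2*s/(s^2 + 4)] + [4/(s^2 + 4)].
Invert each term: -3/(s - 3) ↔ -3e^(3t); -2·s/(s^2 + 4) ↔ -2cos(2t); 2·2/(s^2 + 4) ↔ 2sin(2t).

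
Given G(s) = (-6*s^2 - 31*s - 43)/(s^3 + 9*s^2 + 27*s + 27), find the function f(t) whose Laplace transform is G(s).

Factor the denominator: s^3 + 9*s^2 + 27*s + 27 = (s + 3)^3.
Partial fraction decomposition gives [-6/(s + 3)] + [5/(s + 3)^2] + [-4/(s + 3)^3].
Invert each term: -6/(s + 3) ↔ -6e^(-3t); 5/(s + 3)^2 ↔ 5t·e^(-3t); -4/(s + 3)^3 ↔ (-2)t^2·e^(-3t).

f(t) = -2*t^2*exp(-3*t) + 5*t*exp(-3*t) - 6*exp(-3*t)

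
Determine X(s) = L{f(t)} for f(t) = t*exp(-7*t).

L{e^(-7t)} = 1/(s + 7).
Then apply L{t·g(t)} = -d/ds[G(s)] with G(s) = 1/(s + 7):
differentiating 1 time and applying the sign gives (s + 7)^(-2).

X(s) = (s + 7)^(-2)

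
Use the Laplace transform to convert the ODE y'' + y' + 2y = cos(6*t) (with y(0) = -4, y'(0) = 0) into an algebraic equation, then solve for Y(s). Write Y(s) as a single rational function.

Take the Laplace transform of both sides.
The derivative rules (L{y''} = s^2 Y - s·y(0) - y'(0) and L{y'} = sY - y(0), with y(0) = -4, y'(0) = 0) turn the left side into (s^2 + s + 2)Y - (-4*s - 4).
The right side is L{cos(6*t)} = s/(s^2 + 36).
So (s^2 + s + 2)Y = s/(s^2 + 36) + (-4*s - 4).
Isolate Y and clear denominators.

Y(s) = (-4*s^3 - 4*s^2 - 143*s - 144)/(s^4 + s^3 + 38*s^2 + 36*s + 72)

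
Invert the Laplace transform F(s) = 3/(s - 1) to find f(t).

Since L{e^(t)} = 1/(s - 1), the inverse is e^(t), scaled by 3.

f(t) = 3*exp(t)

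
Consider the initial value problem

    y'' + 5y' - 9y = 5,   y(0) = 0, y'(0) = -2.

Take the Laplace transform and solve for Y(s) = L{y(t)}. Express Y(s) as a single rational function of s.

Apply the Laplace transform to the equation.
Using L{y''} = s^2 Y - s·y(0) - y'(0) and L{y'} = sY - y(0), with y(0) = 0, y'(0) = -2, the left side becomes (s^2 + 5*s - 9)Y - (-2).
The right side is L{5} = 5/s.
So (s^2 + 5*s - 9)Y = 5/s + (-2).
Divide through and combine into a single rational function.

Y(s) = (-2*s + 5)/(s^3 + 5*s^2 - 9*s)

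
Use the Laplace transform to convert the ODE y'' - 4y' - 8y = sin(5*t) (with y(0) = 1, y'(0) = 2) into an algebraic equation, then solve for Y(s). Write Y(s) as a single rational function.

Y(s) = (s^3 - 2*s^2 + 25*s - 45)/(s^4 - 4*s^3 + 17*s^2 - 100*s - 200)

Take the Laplace transform of both sides.
The derivative rules (L{y''} = s^2 Y - s·y(0) - y'(0) and L{y'} = sY - y(0), with y(0) = 1, y'(0) = 2) turn the left side into (s^2 - 4*s - 8)Y - (s - 2).
The right side is L{sin(5*t)} = 5/(s^2 + 25).
So (s^2 - 4*s - 8)Y = 5/(s^2 + 25) + (s - 2).
Divide through and combine into a single rational function.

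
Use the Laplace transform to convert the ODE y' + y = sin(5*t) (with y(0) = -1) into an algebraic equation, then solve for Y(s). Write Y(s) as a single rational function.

Transform both sides with L{·}.
Using L{y'} = sY - y(0) = sY - (-1), the left side becomes (s + 1)Y - (-1).
The right side is L{sin(5*t)} = 5/(s^2 + 25).
So (s + 1)Y = 5/(s^2 + 25) + (-1).
Solve for Y(s) and write it as one ratio of polynomials.

Y(s) = (-s^2 - 20)/(s^3 + s^2 + 25*s + 25)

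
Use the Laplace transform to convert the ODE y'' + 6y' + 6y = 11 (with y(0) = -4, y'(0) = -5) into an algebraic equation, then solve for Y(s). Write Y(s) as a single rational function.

Transform both sides with L{·}.
The derivative rules (L{y''} = s^2 Y - s·y(0) - y'(0) and L{y'} = sY - y(0), with y(0) = -4, y'(0) = -5) turn the left side into (s^2 + 6*s + 6)Y - (-4*s - 29).
The right side is L{11} = 11/s.
So (s^2 + 6*s + 6)Y = 11/s + (-4*s - 29).
Divide through and combine into a single rational function.

Y(s) = (-4*s^2 - 29*s + 11)/(s^3 + 6*s^2 + 6*s)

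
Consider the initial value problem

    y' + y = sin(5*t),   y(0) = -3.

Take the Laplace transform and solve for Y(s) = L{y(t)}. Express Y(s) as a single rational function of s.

Y(s) = (-3*s^2 - 70)/(s^3 + s^2 + 25*s + 25)

Transform both sides with L{·}.
With L{y'} = sY - y(0) = sY - (-3): the LHS transforms to (s + 1)Y - (-3).
The right side is L{sin(5*t)} = 5/(s^2 + 25).
So (s + 1)Y = 5/(s^2 + 25) + (-3).
Solve for Y(s) and write it as one ratio of polynomials.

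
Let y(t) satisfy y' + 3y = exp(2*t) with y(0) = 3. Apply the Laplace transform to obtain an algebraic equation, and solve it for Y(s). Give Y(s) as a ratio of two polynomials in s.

Y(s) = (3*s - 5)/(s^2 + s - 6)

Take the Laplace transform of both sides.
Using L{y'} = sY - y(0) = sY - 3, the left side becomes (s + 3)Y - (3).
The right side is L{exp(2*t)} = 1/(s - 2).
So (s + 3)Y = 1/(s - 2) + (3).
Divide through and combine into a single rational function.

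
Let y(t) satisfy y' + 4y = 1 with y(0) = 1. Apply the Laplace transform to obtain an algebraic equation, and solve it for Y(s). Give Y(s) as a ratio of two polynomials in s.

Y(s) = (s + 1)/(s^2 + 4*s)

Apply the Laplace transform to the equation.
Using L{y'} = sY - y(0) = sY - 1, the left side becomes (s + 4)Y - (1).
The right side is L{1} = 1/s.
So (s + 4)Y = 1/s + (1).
Divide through and combine into a single rational function.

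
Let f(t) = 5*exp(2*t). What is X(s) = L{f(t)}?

X(s) = 5/(s - 2)

L{5} = 5/s.
By the first shifting theorem, multiplying by e^(2t) replaces s with s - 2.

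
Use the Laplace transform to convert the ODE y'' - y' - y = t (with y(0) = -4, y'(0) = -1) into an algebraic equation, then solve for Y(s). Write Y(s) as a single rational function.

Apply the Laplace transform to the equation.
The derivative rules (L{y''} = s^2 Y - s·y(0) - y'(0) and L{y'} = sY - y(0), with y(0) = -4, y'(0) = -1) turn the left side into (s^2 - s - 1)Y - (-4*s + 3).
The right side is L{t} = s^(-2).
So (s^2 - s - 1)Y = s^(-2) + (-4*s + 3).
Isolate Y and clear denominators.

Y(s) = (-4*s^3 + 3*s^2 + 1)/(s^4 - s^3 - s^2)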